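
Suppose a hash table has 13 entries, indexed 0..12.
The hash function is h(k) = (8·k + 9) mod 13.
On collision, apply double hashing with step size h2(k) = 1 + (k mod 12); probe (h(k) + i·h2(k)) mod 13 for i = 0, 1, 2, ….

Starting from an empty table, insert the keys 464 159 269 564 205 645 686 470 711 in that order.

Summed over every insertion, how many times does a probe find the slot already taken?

5

464: h=3 → slot 3
159: h=7 → slot 7
269: h=3, h2=6, probe 3,9 → slot 9
564: h=10 → slot 10
205: h=11 → slot 11
645: h=8 → slot 8
686: h=11, h2=3, probe 11,1 → slot 1
470: h=12 → slot 12
711: h=3, h2=4, probe 3,7,11,2 → slot 2
Table: [-, 686, 711, 464, -, -, -, 159, 645, 269, 564, 205, 470]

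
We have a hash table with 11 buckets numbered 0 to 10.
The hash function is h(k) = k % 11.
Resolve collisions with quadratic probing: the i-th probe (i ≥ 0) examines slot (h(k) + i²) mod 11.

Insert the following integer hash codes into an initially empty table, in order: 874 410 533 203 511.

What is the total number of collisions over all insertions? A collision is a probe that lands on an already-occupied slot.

7

874 hashes to 5; slot 5 is free => place at 5.
410 hashes to 3; slot 3 is free => place at 3.
533 hashes to 5; 5 taken => place at 6.
203 hashes to 5; 5,6 taken => place at 9.
511 hashes to 5; 5,6,9,3 taken => place at 10.
Table: [., ., ., 410, ., 874, 533, ., ., 203, 511]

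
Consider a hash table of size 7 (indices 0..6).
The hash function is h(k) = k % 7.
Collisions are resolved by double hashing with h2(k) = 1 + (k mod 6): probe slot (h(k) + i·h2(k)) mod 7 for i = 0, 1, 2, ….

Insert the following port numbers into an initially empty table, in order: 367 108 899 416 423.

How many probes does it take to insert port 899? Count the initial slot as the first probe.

367 hashes to 3; slot 3 is free -> place at 3.
108 hashes to 3, h2=1; 3 taken -> place at 4.
899 hashes to 3, h2=6; 3 taken -> place at 2.
416 hashes to 3, h2=3; 3 taken -> place at 6.
423 hashes to 3, h2=4; 3 taken -> place at 0.
Table: [423, _, 899, 367, 108, _, 416]

2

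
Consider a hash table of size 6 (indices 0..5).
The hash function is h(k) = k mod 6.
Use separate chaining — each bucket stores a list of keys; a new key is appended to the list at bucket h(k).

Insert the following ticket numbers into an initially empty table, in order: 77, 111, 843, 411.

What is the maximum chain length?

77 -> bucket 5
111 -> bucket 3
843 -> bucket 3 (collision)
411 -> bucket 3 (collision)
Final buckets:
0: .
1: .
2: .
3: 111 -> 843 -> 411
4: .
5: 77

3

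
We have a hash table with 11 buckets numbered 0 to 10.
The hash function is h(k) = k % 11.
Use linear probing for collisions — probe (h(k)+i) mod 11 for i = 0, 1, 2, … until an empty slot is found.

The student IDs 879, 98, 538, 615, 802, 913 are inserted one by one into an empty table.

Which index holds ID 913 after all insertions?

879: h=10 -> slot 10
98: h=10, probe 10,0 -> slot 0
538: h=10, probe 10,0,1 -> slot 1
615: h=10, probe 10,0,1,2 -> slot 2
802: h=10, probe 10,0,1,2,3 -> slot 3
913: h=0, probe 0,1,2,3,4 -> slot 4
Table: [98, 538, 615, 802, 913, ∅, ∅, ∅, ∅, ∅, 879]

4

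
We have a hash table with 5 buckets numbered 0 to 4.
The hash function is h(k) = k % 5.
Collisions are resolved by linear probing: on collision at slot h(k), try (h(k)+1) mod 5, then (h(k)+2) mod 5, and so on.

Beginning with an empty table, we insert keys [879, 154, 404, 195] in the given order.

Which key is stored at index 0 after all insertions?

154

879: h=4 → slot 4
154: h=4, probe 4,0 → slot 0
404: h=4, probe 4,0,1 → slot 1
195: h=0, probe 0,1,2 → slot 2
Table: [154, 404, 195, ∅, 879]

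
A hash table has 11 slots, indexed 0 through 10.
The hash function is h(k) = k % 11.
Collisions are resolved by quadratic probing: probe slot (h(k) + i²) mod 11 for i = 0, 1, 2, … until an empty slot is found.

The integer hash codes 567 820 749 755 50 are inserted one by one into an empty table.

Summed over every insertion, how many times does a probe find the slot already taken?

Insert 567: h=6, slot 6 empty => index 6.
Insert 820: h=6, slot 6 occupied => index 7.
Insert 749: h=1, slot 1 empty => index 1.
Insert 755: h=7, slot 7 occupied => index 8.
Insert 50: h=6, slots 6,7 occupied => index 10.
Table: [—, 749, —, —, —, —, 567, 820, 755, —, 50]

4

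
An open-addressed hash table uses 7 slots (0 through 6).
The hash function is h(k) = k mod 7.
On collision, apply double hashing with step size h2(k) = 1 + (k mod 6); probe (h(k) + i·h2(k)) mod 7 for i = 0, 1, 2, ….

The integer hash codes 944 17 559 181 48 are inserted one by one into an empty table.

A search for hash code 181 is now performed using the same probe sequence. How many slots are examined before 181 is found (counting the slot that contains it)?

4

Insert 944: h=6, slot 6 empty => index 6.
Insert 17: h=3, slot 3 empty => index 3.
Insert 559: h=6, h2=2, slot 6 occupied => index 1.
Insert 181: h=6, h2=2, slots 6,1,3 occupied => index 5.
Insert 48: h=6, h2=1, slot 6 occupied => index 0.
Table: [48, 559, ., 17, ., 181, 944]
Lookup 181: h=6, h2=2, probe 6,1,3,5 → found at 5.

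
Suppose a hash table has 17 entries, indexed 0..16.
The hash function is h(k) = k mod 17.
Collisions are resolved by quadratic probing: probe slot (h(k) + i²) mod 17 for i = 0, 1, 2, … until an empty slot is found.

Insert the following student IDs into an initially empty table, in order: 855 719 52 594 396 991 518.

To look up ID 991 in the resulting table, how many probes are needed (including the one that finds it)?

Insert 855: h=5, slot 5 empty → index 5.
Insert 719: h=5, slot 5 occupied → index 6.
Insert 52: h=1, slot 1 empty → index 1.
Insert 594: h=16, slot 16 empty → index 16.
Insert 396: h=5, slots 5,6 occupied → index 9.
Insert 991: h=5, slots 5,6,9 occupied → index 14.
Insert 518: h=8, slot 8 empty → index 8.
Table: [-, 52, -, -, -, 855, 719, -, 518, 396, -, -, -, -, 991, -, 594]
Lookup 991: h=5, probe 5,6,9,14 → found at 14.

4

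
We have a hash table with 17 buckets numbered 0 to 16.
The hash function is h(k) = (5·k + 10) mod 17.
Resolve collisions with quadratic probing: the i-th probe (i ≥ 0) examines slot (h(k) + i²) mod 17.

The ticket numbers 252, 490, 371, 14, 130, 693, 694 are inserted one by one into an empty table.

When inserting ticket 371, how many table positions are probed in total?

3

252 hashes to 12; slot 12 is free => place at 12.
490 hashes to 12; 12 taken => place at 13.
371 hashes to 12; 12,13 taken => place at 16.
14 hashes to 12; 12,13,16 taken => place at 4.
130 hashes to 14; slot 14 is free => place at 14.
693 hashes to 7; slot 7 is free => place at 7.
694 hashes to 12; 12,13,16,4 taken => place at 11.
Table: [_, _, _, _, 14, _, _, 693, _, _, _, 694, 252, 490, 130, _, 371]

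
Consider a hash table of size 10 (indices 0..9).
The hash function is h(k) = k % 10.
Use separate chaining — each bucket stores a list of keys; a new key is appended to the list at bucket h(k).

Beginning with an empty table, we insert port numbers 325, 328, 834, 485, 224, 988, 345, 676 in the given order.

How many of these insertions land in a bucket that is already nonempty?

4

Insert 325: h=5, bucket 5 empty -> new chain.
Insert 328: h=8, bucket 8 empty -> new chain.
Insert 834: h=4, bucket 4 empty -> new chain.
Insert 485: h=5, bucket 5 nonempty -> append to chain.
Insert 224: h=4, bucket 4 nonempty -> append to chain.
Insert 988: h=8, bucket 8 nonempty -> append to chain.
Insert 345: h=5, bucket 5 nonempty -> append to chain.
Insert 676: h=6, bucket 6 empty -> new chain.
Final buckets:
0: ∅
1: ∅
2: ∅
3: ∅
4: 834 -> 224
5: 325 -> 485 -> 345
6: 676
7: ∅
8: 328 -> 988
9: ∅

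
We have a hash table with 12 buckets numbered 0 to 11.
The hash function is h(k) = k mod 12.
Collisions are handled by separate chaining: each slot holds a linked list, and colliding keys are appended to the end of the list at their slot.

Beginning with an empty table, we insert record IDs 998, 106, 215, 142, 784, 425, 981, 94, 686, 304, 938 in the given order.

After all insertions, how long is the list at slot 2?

3

998 -> bucket 2
106 -> bucket 10
215 -> bucket 11
142 -> bucket 10 (collision)
784 -> bucket 4
425 -> bucket 5
981 -> bucket 9
94 -> bucket 10 (collision)
686 -> bucket 2 (collision)
304 -> bucket 4 (collision)
938 -> bucket 2 (collision)
Final buckets:
0: —
1: —
2: 998 -> 686 -> 938
3: —
4: 784 -> 304
5: 425
6: —
7: —
8: —
9: 981
10: 106 -> 142 -> 94
11: 215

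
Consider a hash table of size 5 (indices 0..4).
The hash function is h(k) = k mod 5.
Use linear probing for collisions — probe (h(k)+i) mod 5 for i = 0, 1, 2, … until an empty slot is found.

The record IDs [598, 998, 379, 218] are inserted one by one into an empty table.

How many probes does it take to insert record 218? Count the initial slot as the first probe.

598: h=3 => slot 3
998: h=3, probe 3,4 => slot 4
379: h=4, probe 4,0 => slot 0
218: h=3, probe 3,4,0,1 => slot 1
Table: [379, 218, _, 598, 998]

4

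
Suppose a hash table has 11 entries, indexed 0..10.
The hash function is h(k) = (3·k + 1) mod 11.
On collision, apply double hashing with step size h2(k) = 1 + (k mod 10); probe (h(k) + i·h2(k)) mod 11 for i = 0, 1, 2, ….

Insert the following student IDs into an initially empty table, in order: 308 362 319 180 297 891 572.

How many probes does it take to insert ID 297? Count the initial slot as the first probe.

308: h=1 -> slot 1
362: h=9 -> slot 9
319: h=1, h2=10, probe 1,0 -> slot 0
180: h=2 -> slot 2
297: h=1, h2=8, probe 1,9,6 -> slot 6
891: h=1, h2=2, probe 1,3 -> slot 3
572: h=1, h2=3, probe 1,4 -> slot 4
Table: [319, 308, 180, 891, 572, ∅, 297, ∅, ∅, 362, ∅]

3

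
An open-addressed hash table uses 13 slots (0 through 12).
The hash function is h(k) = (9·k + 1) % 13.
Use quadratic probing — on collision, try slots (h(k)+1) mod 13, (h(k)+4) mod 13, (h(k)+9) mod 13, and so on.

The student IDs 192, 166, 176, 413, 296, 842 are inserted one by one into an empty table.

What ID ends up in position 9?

Insert 192: h=0, slot 0 empty → index 0.
Insert 166: h=0, slot 0 occupied → index 1.
Insert 176: h=12, slot 12 empty → index 12.
Insert 413: h=0, slots 0,1 occupied → index 4.
Insert 296: h=0, slots 0,1,4 occupied → index 9.
Insert 842: h=0, slots 0,1,4,9 occupied → index 3.
Table: [192, 166, —, 842, 413, —, —, —, —, 296, —, —, 176]

296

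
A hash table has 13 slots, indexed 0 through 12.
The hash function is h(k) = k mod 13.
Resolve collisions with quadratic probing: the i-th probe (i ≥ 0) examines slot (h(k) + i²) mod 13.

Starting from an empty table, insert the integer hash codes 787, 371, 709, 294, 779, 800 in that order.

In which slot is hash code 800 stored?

3

787 hashes to 7; slot 7 is free → place at 7.
371 hashes to 7; 7 taken → place at 8.
709 hashes to 7; 7,8 taken → place at 11.
294 hashes to 8; 8 taken → place at 9.
779 hashes to 12; slot 12 is free → place at 12.
800 hashes to 7; 7,8,11 taken → place at 3.
Table: [_, _, _, 800, _, _, _, 787, 371, 294, _, 709, 779]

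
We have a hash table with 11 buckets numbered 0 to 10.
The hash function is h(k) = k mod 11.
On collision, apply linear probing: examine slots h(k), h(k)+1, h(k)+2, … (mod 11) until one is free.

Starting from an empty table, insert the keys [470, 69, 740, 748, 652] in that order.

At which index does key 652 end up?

5

470 hashes to 8; slot 8 is free → place at 8.
69 hashes to 3; slot 3 is free → place at 3.
740 hashes to 3; 3 taken → place at 4.
748 hashes to 0; slot 0 is free → place at 0.
652 hashes to 3; 3,4 taken → place at 5.
Table: [748, ., ., 69, 740, 652, ., ., 470, ., .]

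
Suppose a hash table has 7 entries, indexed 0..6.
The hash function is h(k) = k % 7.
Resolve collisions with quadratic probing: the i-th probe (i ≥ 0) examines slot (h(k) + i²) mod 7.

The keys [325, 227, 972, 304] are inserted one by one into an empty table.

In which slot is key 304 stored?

325: h=3 -> slot 3
227: h=3, probe 3,4 -> slot 4
972: h=6 -> slot 6
304: h=3, probe 3,4,0 -> slot 0
Table: [304, —, —, 325, 227, —, 972]

0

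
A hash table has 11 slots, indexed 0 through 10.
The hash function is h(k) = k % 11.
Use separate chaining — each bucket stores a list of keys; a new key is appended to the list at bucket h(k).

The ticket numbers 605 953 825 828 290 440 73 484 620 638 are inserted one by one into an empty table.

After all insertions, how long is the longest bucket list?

605 -> bucket 0
953 -> bucket 7
825 -> bucket 0 (collision)
828 -> bucket 3
290 -> bucket 4
440 -> bucket 0 (collision)
73 -> bucket 7 (collision)
484 -> bucket 0 (collision)
620 -> bucket 4 (collision)
638 -> bucket 0 (collision)
Final buckets:
0: 605 -> 825 -> 440 -> 484 -> 638
1: -
2: -
3: 828
4: 290 -> 620
5: -
6: -
7: 953 -> 73
8: -
9: -
10: -

5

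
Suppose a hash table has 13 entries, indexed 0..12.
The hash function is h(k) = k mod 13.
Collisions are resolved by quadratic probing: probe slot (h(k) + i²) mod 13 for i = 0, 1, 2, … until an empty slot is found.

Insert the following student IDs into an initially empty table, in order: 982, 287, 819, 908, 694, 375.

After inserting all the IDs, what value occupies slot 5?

982 hashes to 7; slot 7 is free => place at 7.
287 hashes to 1; slot 1 is free => place at 1.
819 hashes to 0; slot 0 is free => place at 0.
908 hashes to 11; slot 11 is free => place at 11.
694 hashes to 5; slot 5 is free => place at 5.
375 hashes to 11; 11 taken => place at 12.
Table: [819, 287, _, _, _, 694, _, 982, _, _, _, 908, 375]

694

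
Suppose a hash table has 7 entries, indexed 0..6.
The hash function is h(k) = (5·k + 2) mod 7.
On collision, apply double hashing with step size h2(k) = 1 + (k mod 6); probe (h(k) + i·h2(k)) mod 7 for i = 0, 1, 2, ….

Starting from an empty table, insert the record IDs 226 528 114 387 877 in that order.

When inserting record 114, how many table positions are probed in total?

2

Insert 226: h=5, slot 5 empty => index 5.
Insert 528: h=3, slot 3 empty => index 3.
Insert 114: h=5, h2=1, slot 5 occupied => index 6.
Insert 387: h=5, h2=4, slot 5 occupied => index 2.
Insert 877: h=5, h2=2, slot 5 occupied => index 0.
Table: [877, ∅, 387, 528, ∅, 226, 114]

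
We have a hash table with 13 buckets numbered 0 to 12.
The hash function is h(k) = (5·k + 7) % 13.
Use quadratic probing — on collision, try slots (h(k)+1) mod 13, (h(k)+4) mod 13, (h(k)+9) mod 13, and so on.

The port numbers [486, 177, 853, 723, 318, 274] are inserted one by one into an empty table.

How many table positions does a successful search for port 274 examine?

486: h=6 => slot 6
177: h=8 => slot 8
853: h=8, probe 8,9 => slot 9
723: h=8, probe 8,9,12 => slot 12
318: h=11 => slot 11
274: h=12, probe 12,0 => slot 0
Table: [274, ∅, ∅, ∅, ∅, ∅, 486, ∅, 177, 853, ∅, 318, 723]
Lookup 274: h=12, probe 12,0 → found at 0.

2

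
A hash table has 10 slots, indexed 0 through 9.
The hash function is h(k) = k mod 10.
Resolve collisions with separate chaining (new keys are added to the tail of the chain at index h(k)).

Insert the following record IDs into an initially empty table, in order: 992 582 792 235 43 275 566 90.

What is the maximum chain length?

992 → bucket 2
582 → bucket 2 (collision)
792 → bucket 2 (collision)
235 → bucket 5
43 → bucket 3
275 → bucket 5 (collision)
566 → bucket 6
90 → bucket 0
Final buckets:
0: 90
1: -
2: 992 -> 582 -> 792
3: 43
4: -
5: 235 -> 275
6: 566
7: -
8: -
9: -

3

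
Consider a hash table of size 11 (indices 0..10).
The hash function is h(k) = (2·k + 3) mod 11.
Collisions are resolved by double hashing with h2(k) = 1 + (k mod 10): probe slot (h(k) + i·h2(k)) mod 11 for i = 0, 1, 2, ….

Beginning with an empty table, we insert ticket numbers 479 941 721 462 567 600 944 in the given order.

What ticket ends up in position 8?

721

Insert 479: h=4, slot 4 empty => index 4.
Insert 941: h=4, h2=2, slot 4 occupied => index 6.
Insert 721: h=4, h2=2, slots 4,6 occupied => index 8.
Insert 462: h=3, slot 3 empty => index 3.
Insert 567: h=4, h2=8, slot 4 occupied => index 1.
Insert 600: h=4, h2=1, slot 4 occupied => index 5.
Insert 944: h=10, slot 10 empty => index 10.
Table: [∅, 567, ∅, 462, 479, 600, 941, ∅, 721, ∅, 944]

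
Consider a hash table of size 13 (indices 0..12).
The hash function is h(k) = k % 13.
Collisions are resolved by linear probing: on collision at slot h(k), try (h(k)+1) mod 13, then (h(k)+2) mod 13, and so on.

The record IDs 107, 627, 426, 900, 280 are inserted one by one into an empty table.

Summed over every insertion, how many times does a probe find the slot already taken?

3

Insert 107: h=3, slot 3 empty => index 3.
Insert 627: h=3, slot 3 occupied => index 4.
Insert 426: h=10, slot 10 empty => index 10.
Insert 900: h=3, slots 3,4 occupied => index 5.
Insert 280: h=7, slot 7 empty => index 7.
Table: [-, -, -, 107, 627, 900, -, 280, -, -, 426, -, -]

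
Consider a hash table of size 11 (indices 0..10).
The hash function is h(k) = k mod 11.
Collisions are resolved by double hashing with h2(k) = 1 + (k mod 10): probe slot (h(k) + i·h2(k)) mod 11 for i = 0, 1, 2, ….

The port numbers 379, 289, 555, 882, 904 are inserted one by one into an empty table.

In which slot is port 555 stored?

0

379 hashes to 5; slot 5 is free => place at 5.
289 hashes to 3; slot 3 is free => place at 3.
555 hashes to 5, h2=6; 5 taken => place at 0.
882 hashes to 2; slot 2 is free => place at 2.
904 hashes to 2, h2=5; 2 taken => place at 7.
Table: [555, —, 882, 289, —, 379, —, 904, —, —, —]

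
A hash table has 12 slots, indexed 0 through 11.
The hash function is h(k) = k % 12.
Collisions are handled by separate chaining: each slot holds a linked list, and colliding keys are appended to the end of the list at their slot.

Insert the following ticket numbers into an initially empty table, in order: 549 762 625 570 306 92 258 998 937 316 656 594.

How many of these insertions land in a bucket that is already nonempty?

6

549 → bucket 9
762 → bucket 6
625 → bucket 1
570 → bucket 6 (collision)
306 → bucket 6 (collision)
92 → bucket 8
258 → bucket 6 (collision)
998 → bucket 2
937 → bucket 1 (collision)
316 → bucket 4
656 → bucket 8 (collision)
594 → bucket 6 (collision)
Final buckets:
0: —
1: 625 -> 937
2: 998
3: —
4: 316
5: —
6: 762 -> 570 -> 306 -> 258 -> 594
7: —
8: 92 -> 656
9: 549
10: —
11: —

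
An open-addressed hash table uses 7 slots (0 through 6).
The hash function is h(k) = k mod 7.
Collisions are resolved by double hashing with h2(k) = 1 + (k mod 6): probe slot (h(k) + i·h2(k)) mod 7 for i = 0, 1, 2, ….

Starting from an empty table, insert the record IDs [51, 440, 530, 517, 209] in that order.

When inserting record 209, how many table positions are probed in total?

3

51: h=2 → slot 2
440: h=6 → slot 6
530: h=5 → slot 5
517: h=6, h2=2, probe 6,1 → slot 1
209: h=6, h2=6, probe 6,5,4 → slot 4
Table: [_, 517, 51, _, 209, 530, 440]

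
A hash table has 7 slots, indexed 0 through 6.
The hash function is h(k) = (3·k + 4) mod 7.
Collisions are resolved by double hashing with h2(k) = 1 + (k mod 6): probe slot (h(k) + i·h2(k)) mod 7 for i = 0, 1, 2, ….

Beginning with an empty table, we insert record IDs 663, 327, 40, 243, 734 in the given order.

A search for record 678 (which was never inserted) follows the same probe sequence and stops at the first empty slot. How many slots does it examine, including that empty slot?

663: h=5 → slot 5
327: h=5, h2=4, probe 5,2 → slot 2
40: h=5, h2=5, probe 5,3 → slot 3
243: h=5, h2=4, probe 5,2,6 → slot 6
734: h=1 → slot 1
Table: [_, 734, 327, 40, _, 663, 243]
Lookup 678: h=1, h2=1, probe 1,2,3,4 → slot 4 empty, not found.

4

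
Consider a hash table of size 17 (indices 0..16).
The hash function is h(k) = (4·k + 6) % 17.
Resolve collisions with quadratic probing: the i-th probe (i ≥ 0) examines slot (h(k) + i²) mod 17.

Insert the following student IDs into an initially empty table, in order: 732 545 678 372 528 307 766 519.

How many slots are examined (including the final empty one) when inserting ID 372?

2

732 hashes to 10; slot 10 is free -> place at 10.
545 hashes to 10; 10 taken -> place at 11.
678 hashes to 15; slot 15 is free -> place at 15.
372 hashes to 15; 15 taken -> place at 16.
528 hashes to 10; 10,11 taken -> place at 14.
307 hashes to 10; 10,11,14 taken -> place at 2.
766 hashes to 10; 10,11,14,2 taken -> place at 9.
519 hashes to 8; slot 8 is free -> place at 8.
Table: [—, —, 307, —, —, —, —, —, 519, 766, 732, 545, —, —, 528, 678, 372]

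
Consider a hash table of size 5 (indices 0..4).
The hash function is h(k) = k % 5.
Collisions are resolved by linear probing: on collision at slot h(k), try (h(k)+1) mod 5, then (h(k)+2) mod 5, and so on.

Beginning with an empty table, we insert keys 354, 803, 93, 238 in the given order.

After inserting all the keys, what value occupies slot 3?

803

354 hashes to 4; slot 4 is free → place at 4.
803 hashes to 3; slot 3 is free → place at 3.
93 hashes to 3; 3,4 taken → place at 0.
238 hashes to 3; 3,4,0 taken → place at 1.
Table: [93, 238, ∅, 803, 354]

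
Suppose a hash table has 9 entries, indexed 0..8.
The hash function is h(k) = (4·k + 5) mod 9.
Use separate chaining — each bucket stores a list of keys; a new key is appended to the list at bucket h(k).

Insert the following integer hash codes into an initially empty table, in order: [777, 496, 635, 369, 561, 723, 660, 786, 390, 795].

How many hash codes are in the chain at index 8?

7

777 -> bucket 8
496 -> bucket 0
635 -> bucket 7
369 -> bucket 5
561 -> bucket 8 (collision)
723 -> bucket 8 (collision)
660 -> bucket 8 (collision)
786 -> bucket 8 (collision)
390 -> bucket 8 (collision)
795 -> bucket 8 (collision)
Final buckets:
0: 496
1: ∅
2: ∅
3: ∅
4: ∅
5: 369
6: ∅
7: 635
8: 777 -> 561 -> 723 -> 660 -> 786 -> 390 -> 795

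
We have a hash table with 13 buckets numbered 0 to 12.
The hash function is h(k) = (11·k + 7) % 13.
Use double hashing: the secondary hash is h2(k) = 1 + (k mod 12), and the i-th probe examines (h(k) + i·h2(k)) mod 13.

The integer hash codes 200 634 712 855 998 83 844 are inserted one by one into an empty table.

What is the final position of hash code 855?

4

200 hashes to 10; slot 10 is free -> place at 10.
634 hashes to 0; slot 0 is free -> place at 0.
712 hashes to 0, h2=5; 0 taken -> place at 5.
855 hashes to 0, h2=4; 0 taken -> place at 4.
998 hashes to 0, h2=3; 0 taken -> place at 3.
83 hashes to 10, h2=12; 10 taken -> place at 9.
844 hashes to 9, h2=5; 9 taken -> place at 1.
Table: [634, 844, —, 998, 855, 712, —, —, —, 83, 200, —, —]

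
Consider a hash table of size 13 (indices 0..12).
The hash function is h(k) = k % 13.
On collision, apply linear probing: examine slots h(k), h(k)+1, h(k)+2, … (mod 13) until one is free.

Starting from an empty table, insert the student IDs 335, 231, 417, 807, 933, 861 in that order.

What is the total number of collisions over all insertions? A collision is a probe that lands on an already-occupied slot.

4

335 hashes to 10; slot 10 is free -> place at 10.
231 hashes to 10; 10 taken -> place at 11.
417 hashes to 1; slot 1 is free -> place at 1.
807 hashes to 1; 1 taken -> place at 2.
933 hashes to 10; 10,11 taken -> place at 12.
861 hashes to 3; slot 3 is free -> place at 3.
Table: [-, 417, 807, 861, -, -, -, -, -, -, 335, 231, 933]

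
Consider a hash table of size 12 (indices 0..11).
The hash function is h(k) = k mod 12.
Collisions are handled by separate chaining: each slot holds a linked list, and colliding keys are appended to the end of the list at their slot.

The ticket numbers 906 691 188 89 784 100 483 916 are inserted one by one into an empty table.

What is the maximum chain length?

3

Insert 906: h=6, bucket 6 empty → new chain.
Insert 691: h=7, bucket 7 empty → new chain.
Insert 188: h=8, bucket 8 empty → new chain.
Insert 89: h=5, bucket 5 empty → new chain.
Insert 784: h=4, bucket 4 empty → new chain.
Insert 100: h=4, bucket 4 nonempty → append to chain.
Insert 483: h=3, bucket 3 empty → new chain.
Insert 916: h=4, bucket 4 nonempty → append to chain.
Final buckets:
0: ∅
1: ∅
2: ∅
3: 483
4: 784 -> 100 -> 916
5: 89
6: 906
7: 691
8: 188
9: ∅
10: ∅
11: ∅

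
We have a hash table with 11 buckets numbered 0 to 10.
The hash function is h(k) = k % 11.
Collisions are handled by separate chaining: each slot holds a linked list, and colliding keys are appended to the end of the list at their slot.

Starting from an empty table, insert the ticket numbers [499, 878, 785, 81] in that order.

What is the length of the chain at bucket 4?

499 -> bucket 4
878 -> bucket 9
785 -> bucket 4 (collision)
81 -> bucket 4 (collision)
Final buckets:
0: —
1: —
2: —
3: —
4: 499 -> 785 -> 81
5: —
6: —
7: —
8: —
9: 878
10: —

3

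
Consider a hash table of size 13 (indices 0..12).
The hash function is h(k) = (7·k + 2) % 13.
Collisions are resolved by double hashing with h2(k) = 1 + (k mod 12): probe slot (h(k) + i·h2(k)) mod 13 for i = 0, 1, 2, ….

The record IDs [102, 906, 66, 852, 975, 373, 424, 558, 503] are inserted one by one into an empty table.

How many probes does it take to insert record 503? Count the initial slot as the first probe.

3

102: h=1 => slot 1
906: h=0 => slot 0
66: h=9 => slot 9
852: h=12 => slot 12
975: h=2 => slot 2
373: h=0, h2=2, probe 0,2,4 => slot 4
424: h=6 => slot 6
558: h=8 => slot 8
503: h=0, h2=12, probe 0,12,11 => slot 11
Table: [906, 102, 975, _, 373, _, 424, _, 558, 66, _, 503, 852]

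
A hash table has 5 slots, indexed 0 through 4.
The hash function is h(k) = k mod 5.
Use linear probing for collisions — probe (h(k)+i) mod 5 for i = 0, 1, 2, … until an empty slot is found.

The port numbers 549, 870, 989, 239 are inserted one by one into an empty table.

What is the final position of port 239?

2

549: h=4 => slot 4
870: h=0 => slot 0
989: h=4, probe 4,0,1 => slot 1
239: h=4, probe 4,0,1,2 => slot 2
Table: [870, 989, 239, ∅, 549]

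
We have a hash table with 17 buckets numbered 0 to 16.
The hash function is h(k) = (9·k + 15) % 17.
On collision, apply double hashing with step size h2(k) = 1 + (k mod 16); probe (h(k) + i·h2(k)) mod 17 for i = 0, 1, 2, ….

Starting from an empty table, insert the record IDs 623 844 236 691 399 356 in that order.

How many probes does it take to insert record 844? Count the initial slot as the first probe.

Insert 623: h=12, slot 12 empty => index 12.
Insert 844: h=12, h2=13, slot 12 occupied => index 8.
Insert 236: h=14, slot 14 empty => index 14.
Insert 691: h=12, h2=4, slot 12 occupied => index 16.
Insert 399: h=2, slot 2 empty => index 2.
Insert 356: h=6, slot 6 empty => index 6.
Table: [-, -, 399, -, -, -, 356, -, 844, -, -, -, 623, -, 236, -, 691]

2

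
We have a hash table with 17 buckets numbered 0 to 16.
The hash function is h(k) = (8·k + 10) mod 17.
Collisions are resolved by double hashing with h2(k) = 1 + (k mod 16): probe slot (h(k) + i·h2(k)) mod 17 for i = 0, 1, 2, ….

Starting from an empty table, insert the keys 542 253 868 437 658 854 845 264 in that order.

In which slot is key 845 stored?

12

Insert 542: h=11, slot 11 empty → index 11.
Insert 253: h=11, h2=14, slot 11 occupied → index 8.
Insert 868: h=1, slot 1 empty → index 1.
Insert 437: h=4, slot 4 empty → index 4.
Insert 658: h=4, h2=3, slot 4 occupied → index 7.
Insert 854: h=8, h2=7, slot 8 occupied → index 15.
Insert 845: h=4, h2=14, slots 4,1,15 occupied → index 12.
Insert 264: h=14, slot 14 empty → index 14.
Table: [—, 868, —, —, 437, —, —, 658, 253, —, —, 542, 845, —, 264, 854, —]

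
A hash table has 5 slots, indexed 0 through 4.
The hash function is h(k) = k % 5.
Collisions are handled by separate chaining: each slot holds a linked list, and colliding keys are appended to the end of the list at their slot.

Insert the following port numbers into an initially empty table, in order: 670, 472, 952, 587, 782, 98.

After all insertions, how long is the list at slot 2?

Insert 670: h=0, bucket 0 empty → new chain.
Insert 472: h=2, bucket 2 empty → new chain.
Insert 952: h=2, bucket 2 nonempty → append to chain.
Insert 587: h=2, bucket 2 nonempty → append to chain.
Insert 782: h=2, bucket 2 nonempty → append to chain.
Insert 98: h=3, bucket 3 empty → new chain.
Final buckets:
0: 670
1: —
2: 472 -> 952 -> 587 -> 782
3: 98
4: —

4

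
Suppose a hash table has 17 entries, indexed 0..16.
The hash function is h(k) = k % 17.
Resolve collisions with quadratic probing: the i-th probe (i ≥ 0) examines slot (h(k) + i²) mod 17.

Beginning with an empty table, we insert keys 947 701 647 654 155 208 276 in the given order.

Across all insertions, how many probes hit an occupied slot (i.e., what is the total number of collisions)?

947: h=12 → slot 12
701: h=4 → slot 4
647: h=1 → slot 1
654: h=8 → slot 8
155: h=2 → slot 2
208: h=4, probe 4,5 → slot 5
276: h=4, probe 4,5,8,13 → slot 13
Table: [., 647, 155, ., 701, 208, ., ., 654, ., ., ., 947, 276, ., ., .]

4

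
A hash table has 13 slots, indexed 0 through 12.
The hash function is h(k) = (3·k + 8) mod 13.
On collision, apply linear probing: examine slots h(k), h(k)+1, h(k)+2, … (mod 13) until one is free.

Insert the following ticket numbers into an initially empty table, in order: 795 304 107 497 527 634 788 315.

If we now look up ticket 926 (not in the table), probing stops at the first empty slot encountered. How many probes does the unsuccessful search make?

Insert 795: h=1, slot 1 empty -> index 1.
Insert 304: h=10, slot 10 empty -> index 10.
Insert 107: h=4, slot 4 empty -> index 4.
Insert 497: h=4, slot 4 occupied -> index 5.
Insert 527: h=3, slot 3 empty -> index 3.
Insert 634: h=12, slot 12 empty -> index 12.
Insert 788: h=6, slot 6 empty -> index 6.
Insert 315: h=4, slots 4,5,6 occupied -> index 7.
Table: [—, 795, —, 527, 107, 497, 788, 315, —, —, 304, —, 634]
Lookup 926: h=4, probe 4,5,6,7,8 → slot 8 empty, not found.

5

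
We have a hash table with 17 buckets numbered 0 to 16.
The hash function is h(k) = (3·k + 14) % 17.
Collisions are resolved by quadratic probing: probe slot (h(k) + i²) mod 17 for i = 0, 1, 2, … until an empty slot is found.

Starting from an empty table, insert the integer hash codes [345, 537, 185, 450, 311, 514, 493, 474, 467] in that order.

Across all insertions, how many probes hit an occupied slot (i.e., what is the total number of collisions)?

5

Insert 345: h=12, slot 12 empty → index 12.
Insert 537: h=10, slot 10 empty → index 10.
Insert 185: h=8, slot 8 empty → index 8.
Insert 450: h=4, slot 4 empty → index 4.
Insert 311: h=12, slot 12 occupied → index 13.
Insert 514: h=9, slot 9 empty → index 9.
Insert 493: h=14, slot 14 empty → index 14.
Insert 474: h=8, slots 8,9,12 occupied → index 0.
Insert 467: h=4, slot 4 occupied → index 5.
Table: [474, _, _, _, 450, 467, _, _, 185, 514, 537, _, 345, 311, 493, _, _]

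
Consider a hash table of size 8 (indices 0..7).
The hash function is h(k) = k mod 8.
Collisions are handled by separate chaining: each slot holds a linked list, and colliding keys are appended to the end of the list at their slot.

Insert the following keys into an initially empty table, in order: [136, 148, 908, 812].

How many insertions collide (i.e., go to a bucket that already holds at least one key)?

2

136 -> bucket 0
148 -> bucket 4
908 -> bucket 4 (collision)
812 -> bucket 4 (collision)
Final buckets:
0: 136
1: _
2: _
3: _
4: 148 -> 908 -> 812
5: _
6: _
7: _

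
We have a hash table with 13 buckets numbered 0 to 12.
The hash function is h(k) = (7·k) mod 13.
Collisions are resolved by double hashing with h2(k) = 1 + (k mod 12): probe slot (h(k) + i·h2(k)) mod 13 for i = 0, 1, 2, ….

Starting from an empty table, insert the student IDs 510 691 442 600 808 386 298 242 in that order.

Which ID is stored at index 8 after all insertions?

510: h=8 -> slot 8
691: h=1 -> slot 1
442: h=0 -> slot 0
600: h=1, h2=1, probe 1,2 -> slot 2
808: h=1, h2=5, probe 1,6 -> slot 6
386: h=11 -> slot 11
298: h=6, h2=11, probe 6,4 -> slot 4
242: h=4, h2=3, probe 4,7 -> slot 7
Table: [442, 691, 600, —, 298, —, 808, 242, 510, —, —, 386, —]

510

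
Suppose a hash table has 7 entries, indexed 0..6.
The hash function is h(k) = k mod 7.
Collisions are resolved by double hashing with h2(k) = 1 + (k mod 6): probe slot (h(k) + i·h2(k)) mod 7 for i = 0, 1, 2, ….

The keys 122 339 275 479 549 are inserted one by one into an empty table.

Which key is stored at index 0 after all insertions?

339

122 hashes to 3; slot 3 is free => place at 3.
339 hashes to 3, h2=4; 3 taken => place at 0.
275 hashes to 2; slot 2 is free => place at 2.
479 hashes to 3, h2=6; 3,2 taken => place at 1.
549 hashes to 3, h2=4; 3,0 taken => place at 4.
Table: [339, 479, 275, 122, 549, —, —]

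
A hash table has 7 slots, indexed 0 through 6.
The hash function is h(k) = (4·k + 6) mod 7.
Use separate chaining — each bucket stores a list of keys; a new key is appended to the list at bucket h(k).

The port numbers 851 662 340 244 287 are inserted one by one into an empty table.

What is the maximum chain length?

3

851 → bucket 1
662 → bucket 1 (collision)
340 → bucket 1 (collision)
244 → bucket 2
287 → bucket 6
Final buckets:
0: —
1: 851 -> 662 -> 340
2: 244
3: —
4: —
5: —
6: 287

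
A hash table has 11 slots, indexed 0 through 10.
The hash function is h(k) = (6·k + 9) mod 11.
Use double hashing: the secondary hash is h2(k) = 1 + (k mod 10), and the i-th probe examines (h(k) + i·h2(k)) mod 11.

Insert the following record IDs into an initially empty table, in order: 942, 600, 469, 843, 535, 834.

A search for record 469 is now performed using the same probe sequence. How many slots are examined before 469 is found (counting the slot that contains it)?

942: h=7 → slot 7
600: h=1 → slot 1
469: h=7, h2=10, probe 7,6 → slot 6
843: h=7, h2=4, probe 7,0 → slot 0
535: h=7, h2=6, probe 7,2 → slot 2
834: h=8 → slot 8
Table: [843, 600, 535, ∅, ∅, ∅, 469, 942, 834, ∅, ∅]
Lookup 469: h=7, h2=10, probe 7,6 → found at 6.

2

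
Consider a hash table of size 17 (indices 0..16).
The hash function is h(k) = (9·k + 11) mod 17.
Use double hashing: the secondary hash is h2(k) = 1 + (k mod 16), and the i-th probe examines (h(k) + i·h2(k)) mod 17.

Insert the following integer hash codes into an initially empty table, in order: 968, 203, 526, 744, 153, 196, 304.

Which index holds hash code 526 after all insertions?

0

Insert 968: h=2, slot 2 empty -> index 2.
Insert 203: h=2, h2=12, slot 2 occupied -> index 14.
Insert 526: h=2, h2=15, slot 2 occupied -> index 0.
Insert 744: h=9, slot 9 empty -> index 9.
Insert 153: h=11, slot 11 empty -> index 11.
Insert 196: h=7, slot 7 empty -> index 7.
Insert 304: h=10, slot 10 empty -> index 10.
Table: [526, ∅, 968, ∅, ∅, ∅, ∅, 196, ∅, 744, 304, 153, ∅, ∅, 203, ∅, ∅]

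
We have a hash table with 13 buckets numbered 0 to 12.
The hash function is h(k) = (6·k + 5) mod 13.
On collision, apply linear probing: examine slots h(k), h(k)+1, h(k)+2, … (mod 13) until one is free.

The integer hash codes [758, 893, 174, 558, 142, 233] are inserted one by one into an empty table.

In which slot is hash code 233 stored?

758 hashes to 3; slot 3 is free → place at 3.
893 hashes to 7; slot 7 is free → place at 7.
174 hashes to 9; slot 9 is free → place at 9.
558 hashes to 12; slot 12 is free → place at 12.
142 hashes to 12; 12 taken → place at 0.
233 hashes to 12; 12,0 taken → place at 1.
Table: [142, 233, ., 758, ., ., ., 893, ., 174, ., ., 558]

1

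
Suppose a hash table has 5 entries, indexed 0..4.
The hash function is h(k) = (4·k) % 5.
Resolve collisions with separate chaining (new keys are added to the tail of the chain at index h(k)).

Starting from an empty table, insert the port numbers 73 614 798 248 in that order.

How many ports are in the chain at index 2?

3

73 → bucket 2
614 → bucket 1
798 → bucket 2 (collision)
248 → bucket 2 (collision)
Final buckets:
0: .
1: 614
2: 73 -> 798 -> 248
3: .
4: .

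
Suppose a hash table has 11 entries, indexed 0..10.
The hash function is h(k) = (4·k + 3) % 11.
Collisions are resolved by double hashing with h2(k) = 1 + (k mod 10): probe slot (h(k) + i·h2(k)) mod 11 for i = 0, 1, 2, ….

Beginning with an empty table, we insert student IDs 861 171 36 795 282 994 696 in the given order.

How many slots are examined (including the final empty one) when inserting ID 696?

3

Insert 861: h=4, slot 4 empty -> index 4.
Insert 171: h=5, slot 5 empty -> index 5.
Insert 36: h=4, h2=7, slot 4 occupied -> index 0.
Insert 795: h=4, h2=6, slot 4 occupied -> index 10.
Insert 282: h=9, slot 9 empty -> index 9.
Insert 994: h=8, slot 8 empty -> index 8.
Insert 696: h=4, h2=7, slots 4,0 occupied -> index 7.
Table: [36, ∅, ∅, ∅, 861, 171, ∅, 696, 994, 282, 795]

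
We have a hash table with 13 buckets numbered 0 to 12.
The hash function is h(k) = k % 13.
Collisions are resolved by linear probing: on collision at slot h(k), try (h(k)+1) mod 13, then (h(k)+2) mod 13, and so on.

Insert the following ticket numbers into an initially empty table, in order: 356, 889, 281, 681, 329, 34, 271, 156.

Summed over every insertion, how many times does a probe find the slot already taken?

4

Insert 356: h=5, slot 5 empty → index 5.
Insert 889: h=5, slot 5 occupied → index 6.
Insert 281: h=8, slot 8 empty → index 8.
Insert 681: h=5, slots 5,6 occupied → index 7.
Insert 329: h=4, slot 4 empty → index 4.
Insert 34: h=8, slot 8 occupied → index 9.
Insert 271: h=11, slot 11 empty → index 11.
Insert 156: h=0, slot 0 empty → index 0.
Table: [156, -, -, -, 329, 356, 889, 681, 281, 34, -, 271, -]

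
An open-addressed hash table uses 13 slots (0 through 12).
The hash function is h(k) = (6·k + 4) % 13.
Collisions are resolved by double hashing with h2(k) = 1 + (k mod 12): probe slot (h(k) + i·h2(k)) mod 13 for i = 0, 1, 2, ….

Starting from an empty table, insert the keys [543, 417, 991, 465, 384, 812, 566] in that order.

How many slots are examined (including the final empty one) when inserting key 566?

3

Insert 543: h=12, slot 12 empty -> index 12.
Insert 417: h=10, slot 10 empty -> index 10.
Insert 991: h=9, slot 9 empty -> index 9.
Insert 465: h=12, h2=10, slots 12,9 occupied -> index 6.
Insert 384: h=7, slot 7 empty -> index 7.
Insert 812: h=1, slot 1 empty -> index 1.
Insert 566: h=7, h2=3, slots 7,10 occupied -> index 0.
Table: [566, 812, -, -, -, -, 465, 384, -, 991, 417, -, 543]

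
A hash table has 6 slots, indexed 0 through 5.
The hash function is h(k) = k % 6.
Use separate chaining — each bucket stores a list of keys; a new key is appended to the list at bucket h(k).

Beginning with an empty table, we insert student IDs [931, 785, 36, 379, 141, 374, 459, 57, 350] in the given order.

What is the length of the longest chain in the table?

Insert 931: h=1, bucket 1 empty -> new chain.
Insert 785: h=5, bucket 5 empty -> new chain.
Insert 36: h=0, bucket 0 empty -> new chain.
Insert 379: h=1, bucket 1 nonempty -> append to chain.
Insert 141: h=3, bucket 3 empty -> new chain.
Insert 374: h=2, bucket 2 empty -> new chain.
Insert 459: h=3, bucket 3 nonempty -> append to chain.
Insert 57: h=3, bucket 3 nonempty -> append to chain.
Insert 350: h=2, bucket 2 nonempty -> append to chain.
Final buckets:
0: 36
1: 931 -> 379
2: 374 -> 350
3: 141 -> 459 -> 57
4: -
5: 785

3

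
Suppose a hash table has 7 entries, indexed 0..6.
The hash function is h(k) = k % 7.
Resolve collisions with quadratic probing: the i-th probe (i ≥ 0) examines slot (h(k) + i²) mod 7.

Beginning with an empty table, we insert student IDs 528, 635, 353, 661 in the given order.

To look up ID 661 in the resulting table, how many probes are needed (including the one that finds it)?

528 hashes to 3; slot 3 is free -> place at 3.
635 hashes to 5; slot 5 is free -> place at 5.
353 hashes to 3; 3 taken -> place at 4.
661 hashes to 3; 3,4 taken -> place at 0.
Table: [661, -, -, 528, 353, 635, -]
Lookup 661: h=3, probe 3,4,0 → found at 0.

3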